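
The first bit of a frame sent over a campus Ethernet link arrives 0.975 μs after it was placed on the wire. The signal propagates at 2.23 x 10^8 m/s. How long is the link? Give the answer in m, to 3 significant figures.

217 m

d = s × t_prop = 223000000 × 9.75e-07 = 217 m.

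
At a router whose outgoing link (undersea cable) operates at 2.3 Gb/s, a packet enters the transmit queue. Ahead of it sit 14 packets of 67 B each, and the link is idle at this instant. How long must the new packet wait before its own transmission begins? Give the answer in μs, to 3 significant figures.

Each queued packet: L/R = 536/2300000000 = 0.233043 μs.
14 queued → 3.26261 μs.
Queuing delay = 3.26 μs.

3.26 μs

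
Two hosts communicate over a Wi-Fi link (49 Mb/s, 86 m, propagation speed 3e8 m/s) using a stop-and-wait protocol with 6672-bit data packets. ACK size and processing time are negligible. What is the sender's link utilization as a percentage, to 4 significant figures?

99.58 %

t_tx = L/R = 6672/49000000 = 0.000136163 s.
t_prop = 86/300000000 = 2.86667e-07 s; RTT = 5.73333e-07 s.
Cycle = t_tx + RTT = 0.000136737 s.
Utilization = t_tx / cycle = 0.000136163/0.000136737 = 99.58 %.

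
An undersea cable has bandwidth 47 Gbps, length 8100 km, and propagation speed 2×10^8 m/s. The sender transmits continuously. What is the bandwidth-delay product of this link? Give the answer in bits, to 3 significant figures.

Propagation delay = 8100000 / 200000000 = 0.0405 s.
BDP = R × t_prop = 47000000000 × 0.0405 = 1903500000 bits.

1900000000 bits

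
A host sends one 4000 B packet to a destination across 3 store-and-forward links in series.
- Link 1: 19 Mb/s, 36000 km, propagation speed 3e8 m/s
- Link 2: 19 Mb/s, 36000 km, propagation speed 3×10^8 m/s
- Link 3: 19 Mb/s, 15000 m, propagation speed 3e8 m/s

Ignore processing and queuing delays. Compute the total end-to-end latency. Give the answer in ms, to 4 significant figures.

245.1 ms

L = 4000 × 8 = 32000 bits.
Transmission delay per hop = L/R = 32000/19000000 = 1.68421 ms; 3 hops → 5.05263 ms.
Propagation delays (d/s per hop): 120, 120, 0.05 ms; sum = 240.05 ms.
End-to-end = 245.1 ms.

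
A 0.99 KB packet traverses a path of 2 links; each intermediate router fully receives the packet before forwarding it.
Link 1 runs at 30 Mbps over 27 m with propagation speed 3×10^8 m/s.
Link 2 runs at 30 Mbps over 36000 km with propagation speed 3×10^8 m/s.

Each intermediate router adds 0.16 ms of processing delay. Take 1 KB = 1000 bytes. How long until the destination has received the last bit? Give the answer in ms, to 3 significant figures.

121 ms

L = 7920 bits.
Transmission delay per hop = L/R = 7920/30000000 = 0.264 ms; 2 hops → 0.528 ms.
Propagation delays (d/s per hop): 9e-05, 120 ms; sum = 120 ms.
Processing at 1 router(s): 1 × 0.16 ms = 0.16 ms.
End-to-end = 121 ms.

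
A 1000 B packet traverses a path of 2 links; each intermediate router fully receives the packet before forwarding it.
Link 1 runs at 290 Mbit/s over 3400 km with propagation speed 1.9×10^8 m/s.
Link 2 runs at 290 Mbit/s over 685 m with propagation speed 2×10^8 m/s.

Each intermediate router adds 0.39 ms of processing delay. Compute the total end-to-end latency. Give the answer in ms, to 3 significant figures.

L = 1000 × 8 = 8000 bits.
Transmission delay per hop = L/R = 8000/290000000 = 0.0275862 ms; 2 hops → 0.0551724 ms.
Propagation delays (d/s per hop): 17.8947, 0.003425 ms; sum = 17.8982 ms.
Processing at 1 router(s): 1 × 0.39 ms = 0.39 ms.
End-to-end = 18.3 ms.

18.3 ms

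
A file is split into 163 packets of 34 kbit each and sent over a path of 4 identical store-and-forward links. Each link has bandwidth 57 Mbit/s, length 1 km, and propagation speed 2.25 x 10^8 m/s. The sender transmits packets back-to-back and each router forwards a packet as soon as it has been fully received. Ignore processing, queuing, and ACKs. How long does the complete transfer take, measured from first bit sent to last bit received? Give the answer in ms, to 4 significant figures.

Per-hop transmission t_tx = L/R = 34000/57000000 = 0.596491 ms.
Per-hop propagation t_prop = 1000/225000000 = 0.00444444 ms.
Pipeline fill: first packet needs 4·t_tx to clear all hops; remaining 162 packets each add one t_tx.
Total = (4+163-1)·t_tx + 4·t_prop = 166·0.596491 + 4·0.00444444 = 99.04 ms.

99.04 ms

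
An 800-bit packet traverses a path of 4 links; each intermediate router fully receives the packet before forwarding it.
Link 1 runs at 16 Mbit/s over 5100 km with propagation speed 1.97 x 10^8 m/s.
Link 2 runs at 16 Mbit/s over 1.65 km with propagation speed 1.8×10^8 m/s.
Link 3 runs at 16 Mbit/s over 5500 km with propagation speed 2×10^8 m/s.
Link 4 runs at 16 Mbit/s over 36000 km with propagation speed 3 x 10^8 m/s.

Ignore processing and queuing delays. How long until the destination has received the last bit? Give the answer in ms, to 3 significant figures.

174 ms

Transmission delay per hop = L/R = 800/16000000 = 0.05 ms; 4 hops → 0.2 ms.
Propagation delays (d/s per hop): 25.8883, 0.00916667, 27.5, 120 ms; sum = 173.397 ms.
End-to-end = 174 ms.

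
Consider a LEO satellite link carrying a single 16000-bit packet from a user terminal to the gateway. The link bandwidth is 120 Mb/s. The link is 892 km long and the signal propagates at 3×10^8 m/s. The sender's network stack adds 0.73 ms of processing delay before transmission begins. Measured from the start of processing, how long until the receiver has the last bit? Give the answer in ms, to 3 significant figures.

Transmission delay = L/R = 16000 / 120000000 = 0.133333 ms.
Propagation delay = d/s = 892000 m / 300000000 m/s = 2.97333 ms.
Plus processing delay 0.73 ms = 0.73 ms.
Total = 3.84 ms.

3.84 ms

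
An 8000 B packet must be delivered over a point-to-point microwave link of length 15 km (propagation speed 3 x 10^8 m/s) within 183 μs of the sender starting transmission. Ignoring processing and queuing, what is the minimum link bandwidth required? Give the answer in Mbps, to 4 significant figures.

481.2 Mbps

L = 64000 bits.
Propagation delay = 15000 / 300000000 = 50 μs.
Transmission budget = 183 − 50 = 133 μs.
R ≥ L / t_tx = 64000 bits / 0.000133 s = 481.2 Mbps.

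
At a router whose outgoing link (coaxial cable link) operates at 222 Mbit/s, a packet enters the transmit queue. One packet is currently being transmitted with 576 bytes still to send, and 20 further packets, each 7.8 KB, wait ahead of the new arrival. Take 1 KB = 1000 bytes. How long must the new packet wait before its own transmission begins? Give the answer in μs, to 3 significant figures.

Each queued packet: L/R = 62400/222000000 = 281.081 μs.
20 queued → 5621.62 μs.
Plus remaining 4608 bits of current packet: 20.7568 μs.
Queuing delay = 5640 μs.

5640 μs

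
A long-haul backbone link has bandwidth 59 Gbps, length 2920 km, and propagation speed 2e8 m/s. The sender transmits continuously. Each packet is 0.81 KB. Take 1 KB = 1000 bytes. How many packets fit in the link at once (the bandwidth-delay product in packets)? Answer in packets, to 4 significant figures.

132900 packets

Propagation delay = 2920000 / 200000000 = 0.0146 s.
BDP = R × t_prop = 59000000000 × 0.0146 = 861400000 bits.
In packets of 6480 bits: 132900 packets.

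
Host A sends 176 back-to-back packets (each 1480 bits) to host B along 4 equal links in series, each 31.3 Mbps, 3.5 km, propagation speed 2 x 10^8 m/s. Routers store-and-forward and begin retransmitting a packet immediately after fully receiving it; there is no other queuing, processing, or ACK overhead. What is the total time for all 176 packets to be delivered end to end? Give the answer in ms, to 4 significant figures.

8.534 ms

Per-hop transmission t_tx = L/R = 1480/31300000 = 0.0472843 ms.
Per-hop propagation t_prop = 3500/200000000 = 0.0175 ms.
Pipeline fill: first packet needs 4·t_tx to clear all hops; remaining 175 packets each add one t_tx.
Total = (4+176-1)·t_tx + 4·t_prop = 179·0.0472843 + 4·0.0175 = 8.534 ms.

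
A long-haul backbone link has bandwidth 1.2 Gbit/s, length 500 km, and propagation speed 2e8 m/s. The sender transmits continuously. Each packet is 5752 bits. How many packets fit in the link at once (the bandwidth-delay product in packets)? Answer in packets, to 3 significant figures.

522 packets

Propagation delay = 500000 / 200000000 = 0.0025 s.
BDP = R × t_prop = 1200000000 × 0.0025 = 3000000 bits.
In packets of 5752 bits: 522 packets.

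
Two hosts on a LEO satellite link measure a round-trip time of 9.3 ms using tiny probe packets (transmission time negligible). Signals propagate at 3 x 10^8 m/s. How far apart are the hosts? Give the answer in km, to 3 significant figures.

One-way propagation = RTT/2 = 4.65 ms.
d = s × t = 300000000 × 0.00465 = 1400 km.

1400 km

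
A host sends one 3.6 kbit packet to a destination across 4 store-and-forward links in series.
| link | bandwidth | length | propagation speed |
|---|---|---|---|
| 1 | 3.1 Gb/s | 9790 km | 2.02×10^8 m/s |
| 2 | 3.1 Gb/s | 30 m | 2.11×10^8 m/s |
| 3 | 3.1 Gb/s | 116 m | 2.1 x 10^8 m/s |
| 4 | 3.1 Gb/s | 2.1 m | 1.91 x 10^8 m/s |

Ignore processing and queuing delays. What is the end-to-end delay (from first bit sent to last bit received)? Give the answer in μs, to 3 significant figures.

48500 μs

L = 3600 bits.
Transmission delay per hop = L/R = 3600/3100000000 = 1.16129 μs; 4 hops → 4.64516 μs.
Propagation delays (d/s per hop): 48465.3, 0.14218, 0.552381, 0.0109948 μs; sum = 48466.1 μs.
End-to-end = 48500 μs.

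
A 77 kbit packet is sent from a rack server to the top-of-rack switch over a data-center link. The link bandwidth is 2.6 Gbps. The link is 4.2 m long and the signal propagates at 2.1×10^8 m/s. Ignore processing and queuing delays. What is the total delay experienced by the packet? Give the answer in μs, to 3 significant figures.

L = 77000 bits.
Transmission delay = L/R = 77000 / 2600000000 = 29.6154 μs.
Propagation delay = d/s = 4.2 m / 210000000 m/s = 0.02 μs.
Total = 29.6 μs.

29.6 μs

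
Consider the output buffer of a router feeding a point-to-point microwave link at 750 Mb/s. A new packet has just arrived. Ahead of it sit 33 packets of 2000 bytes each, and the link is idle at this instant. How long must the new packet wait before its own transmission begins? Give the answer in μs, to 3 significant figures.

704 μs

Each queued packet: L/R = 16000/750000000 = 21.3333 μs.
33 queued → 704 μs.
Queuing delay = 704 μs.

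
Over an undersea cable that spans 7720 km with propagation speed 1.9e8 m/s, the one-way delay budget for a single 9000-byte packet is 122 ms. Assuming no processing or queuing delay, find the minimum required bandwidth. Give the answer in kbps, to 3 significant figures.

L = 72000 bits.
Propagation delay = 7720000 / 190000000 = 40.6316 ms.
Transmission budget = 122 − 40.6316 = 81.3684 ms.
R ≥ L / t_tx = 72000 bits / 0.0813684 s = 885 kbps.

885 kbps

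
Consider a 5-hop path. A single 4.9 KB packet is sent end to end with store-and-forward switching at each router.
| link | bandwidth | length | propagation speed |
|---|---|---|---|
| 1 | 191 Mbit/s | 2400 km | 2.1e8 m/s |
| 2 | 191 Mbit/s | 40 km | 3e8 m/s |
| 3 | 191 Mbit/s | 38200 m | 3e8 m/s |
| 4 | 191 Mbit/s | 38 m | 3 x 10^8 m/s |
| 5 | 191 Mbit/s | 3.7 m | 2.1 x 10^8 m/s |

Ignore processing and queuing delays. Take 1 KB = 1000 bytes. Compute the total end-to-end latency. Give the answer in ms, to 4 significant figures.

12.72 ms

L = 39200 bits.
Transmission delay per hop = L/R = 39200/191000000 = 0.205236 ms; 5 hops → 1.02618 ms.
Propagation delays (d/s per hop): 11.4286, 0.133333, 0.127333, 0.000126667, 1.7619e-05 ms; sum = 11.6894 ms.
End-to-end = 12.72 ms.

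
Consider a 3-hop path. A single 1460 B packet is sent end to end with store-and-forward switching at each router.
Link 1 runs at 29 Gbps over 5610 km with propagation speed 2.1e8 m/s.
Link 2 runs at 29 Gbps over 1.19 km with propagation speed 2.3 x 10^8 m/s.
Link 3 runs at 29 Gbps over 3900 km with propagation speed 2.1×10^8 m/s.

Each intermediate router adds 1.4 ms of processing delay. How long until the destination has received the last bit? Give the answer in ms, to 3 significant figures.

48.1 ms

L = 1460 × 8 = 11680 bits.
Transmission delay per hop = L/R = 11680/29000000000 = 0.000402759 ms; 3 hops → 0.00120828 ms.
Propagation delays (d/s per hop): 26.7143, 0.00517391, 18.5714 ms; sum = 45.2909 ms.
Processing at 2 router(s): 2 × 1.4 ms = 2.8 ms.
End-to-end = 48.1 ms.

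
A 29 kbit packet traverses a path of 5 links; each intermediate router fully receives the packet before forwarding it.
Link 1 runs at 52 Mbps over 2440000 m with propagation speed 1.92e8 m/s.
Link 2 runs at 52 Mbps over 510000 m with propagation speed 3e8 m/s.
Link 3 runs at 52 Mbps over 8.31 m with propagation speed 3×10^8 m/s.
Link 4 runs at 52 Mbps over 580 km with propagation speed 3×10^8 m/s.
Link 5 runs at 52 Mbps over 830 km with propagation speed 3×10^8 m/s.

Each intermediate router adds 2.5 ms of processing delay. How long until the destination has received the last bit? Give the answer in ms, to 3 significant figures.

L = 29000 bits.
Transmission delay per hop = L/R = 29000/52000000 = 0.557692 ms; 5 hops → 2.78846 ms.
Propagation delays (d/s per hop): 12.7083, 1.7, 2.77e-05, 1.93333, 2.76667 ms; sum = 19.1084 ms.
Processing at 4 router(s): 4 × 2.5 ms = 10 ms.
End-to-end = 31.9 ms.

31.9 ms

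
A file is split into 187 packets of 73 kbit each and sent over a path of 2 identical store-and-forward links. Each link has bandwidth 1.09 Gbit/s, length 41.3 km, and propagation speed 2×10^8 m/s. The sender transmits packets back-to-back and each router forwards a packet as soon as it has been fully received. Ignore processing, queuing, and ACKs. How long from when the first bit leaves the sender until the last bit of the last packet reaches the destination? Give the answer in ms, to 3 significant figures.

Per-hop transmission t_tx = L/R = 73000/1090000000 = 0.0669725 ms.
Per-hop propagation t_prop = 41300/200000000 = 0.2065 ms.
Pipeline fill: first packet needs 2·t_tx to clear all hops; remaining 186 packets each add one t_tx.
Total = (2+187-1)·t_tx + 2·t_prop = 188·0.0669725 + 2·0.2065 = 13.0 ms.

13.0 ms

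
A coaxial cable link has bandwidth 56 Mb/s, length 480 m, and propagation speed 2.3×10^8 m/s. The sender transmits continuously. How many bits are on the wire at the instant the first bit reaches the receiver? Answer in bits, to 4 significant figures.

Propagation delay = 480 / 2.3e+08 = 2.08696e-06 s.
BDP = R × t_prop = 56000000 × 2.08696e-06 = 116.87 bits.

116.9 bits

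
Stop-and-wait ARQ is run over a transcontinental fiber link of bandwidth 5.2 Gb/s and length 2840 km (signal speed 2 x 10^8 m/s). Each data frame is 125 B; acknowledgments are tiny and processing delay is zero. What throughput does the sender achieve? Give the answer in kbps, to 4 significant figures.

35.21 kbps

t_tx = L/R = 1000/5200000000 = 1.92308e-07 s.
t_prop = 2840000/200000000 = 0.0142 s; RTT = 0.0284 s.
Cycle = t_tx + RTT = 0.0284002 s.
Throughput = L / cycle = 1000 / 0.0284002 = 35.21 kbps.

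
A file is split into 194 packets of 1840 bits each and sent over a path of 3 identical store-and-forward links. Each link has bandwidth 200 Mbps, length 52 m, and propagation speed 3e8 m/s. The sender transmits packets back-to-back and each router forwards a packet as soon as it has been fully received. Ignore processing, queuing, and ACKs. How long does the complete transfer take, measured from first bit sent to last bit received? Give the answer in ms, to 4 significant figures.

Per-hop transmission t_tx = L/R = 1840/200000000 = 0.0092 ms.
Per-hop propagation t_prop = 52/300000000 = 0.000173333 ms.
Pipeline fill: first packet needs 3·t_tx to clear all hops; remaining 193 packets each add one t_tx.
Total = (3+194-1)·t_tx + 3·t_prop = 196·0.0092 + 3·0.000173333 = 1.804 ms.

1.804 ms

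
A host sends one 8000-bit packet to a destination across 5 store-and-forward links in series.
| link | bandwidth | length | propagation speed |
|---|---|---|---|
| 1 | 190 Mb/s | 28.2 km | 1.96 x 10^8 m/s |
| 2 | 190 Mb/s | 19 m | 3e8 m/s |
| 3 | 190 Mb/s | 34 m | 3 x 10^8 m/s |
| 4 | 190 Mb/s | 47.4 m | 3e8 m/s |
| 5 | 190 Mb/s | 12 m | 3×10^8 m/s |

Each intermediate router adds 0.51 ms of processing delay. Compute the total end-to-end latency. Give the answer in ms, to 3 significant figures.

2.39 ms

Transmission delay per hop = L/R = 8000/190000000 = 0.0421053 ms; 5 hops → 0.210526 ms.
Propagation delays (d/s per hop): 0.143878, 6.33333e-05, 0.000113333, 0.000158, 4e-05 ms; sum = 0.144252 ms.
Processing at 4 router(s): 4 × 0.51 ms = 2.04 ms.
End-to-end = 2.39 ms.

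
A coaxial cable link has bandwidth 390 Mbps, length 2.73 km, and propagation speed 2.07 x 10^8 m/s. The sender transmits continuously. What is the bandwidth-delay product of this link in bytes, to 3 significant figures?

643 bytes

Propagation delay = 2730 / 2.07e+08 = 1.31884e-05 s.
BDP = R × t_prop = 390000000 × 1.31884e-05 = 5143.48 bits.
In bytes: 5143.48/8 = 643 bytes.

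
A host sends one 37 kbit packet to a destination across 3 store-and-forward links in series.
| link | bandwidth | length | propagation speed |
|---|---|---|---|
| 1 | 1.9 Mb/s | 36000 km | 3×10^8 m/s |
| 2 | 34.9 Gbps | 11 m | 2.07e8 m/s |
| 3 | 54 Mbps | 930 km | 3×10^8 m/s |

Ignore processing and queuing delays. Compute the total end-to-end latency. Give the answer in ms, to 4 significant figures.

L = 37000 bits.
Transmission delays (L/R per hop): 19.4737, 0.00106017, 0.685185 ms; sum = 20.1599 ms.
Propagation delays (d/s per hop): 120, 5.31401e-05, 3.1 ms; sum = 123.1 ms.
End-to-end = 143.3 ms.

143.3 ms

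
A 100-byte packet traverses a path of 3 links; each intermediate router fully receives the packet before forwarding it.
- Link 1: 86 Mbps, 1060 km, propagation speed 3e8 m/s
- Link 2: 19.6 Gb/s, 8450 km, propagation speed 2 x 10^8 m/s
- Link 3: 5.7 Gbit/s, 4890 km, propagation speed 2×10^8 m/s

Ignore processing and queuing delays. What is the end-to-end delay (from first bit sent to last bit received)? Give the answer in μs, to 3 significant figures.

70200 μs

L = 100 × 8 = 800 bits.
Transmission delays (L/R per hop): 9.30233, 0.0408163, 0.140351 μs; sum = 9.48349 μs.
Propagation delays (d/s per hop): 3533.33, 42250, 24450 μs; sum = 70233.3 μs.
End-to-end = 70200 μs.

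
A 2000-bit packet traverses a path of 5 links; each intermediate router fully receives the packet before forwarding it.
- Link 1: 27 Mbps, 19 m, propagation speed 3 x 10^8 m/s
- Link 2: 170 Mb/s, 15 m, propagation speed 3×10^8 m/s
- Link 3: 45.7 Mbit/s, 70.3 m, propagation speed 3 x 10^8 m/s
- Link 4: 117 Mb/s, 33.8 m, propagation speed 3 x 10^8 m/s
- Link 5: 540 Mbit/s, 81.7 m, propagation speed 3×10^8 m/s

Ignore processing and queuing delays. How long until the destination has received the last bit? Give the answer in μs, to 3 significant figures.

Transmission delays (L/R per hop): 74.0741, 11.7647, 43.7637, 17.094, 3.7037 μs; sum = 150.4 μs.
Propagation delays (d/s per hop): 0.0633333, 0.05, 0.234333, 0.112667, 0.272333 μs; sum = 0.732667 μs.
End-to-end = 151 μs.

151 μs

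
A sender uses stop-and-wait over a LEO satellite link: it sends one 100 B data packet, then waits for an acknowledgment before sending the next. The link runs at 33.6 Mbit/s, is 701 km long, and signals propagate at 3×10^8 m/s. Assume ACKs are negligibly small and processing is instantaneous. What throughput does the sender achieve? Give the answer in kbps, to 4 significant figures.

t_tx = L/R = 800/33600000 = 2.38095e-05 s.
t_prop = 701000/300000000 = 0.00233667 s; RTT = 0.00467333 s.
Cycle = t_tx + RTT = 0.00469714 s.
Throughput = L / cycle = 800 / 0.00469714 = 170.3 kbps.

170.3 kbps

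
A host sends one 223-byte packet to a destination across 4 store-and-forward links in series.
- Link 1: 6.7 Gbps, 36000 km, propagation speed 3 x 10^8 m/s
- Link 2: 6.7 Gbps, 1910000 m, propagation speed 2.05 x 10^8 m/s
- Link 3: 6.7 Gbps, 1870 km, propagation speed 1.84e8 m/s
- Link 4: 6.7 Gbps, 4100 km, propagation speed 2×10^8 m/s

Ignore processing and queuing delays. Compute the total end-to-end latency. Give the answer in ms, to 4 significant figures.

L = 223 × 8 = 1784 bits.
Transmission delay per hop = L/R = 1784/6700000000 = 0.000266269 ms; 4 hops → 0.00106507 ms.
Propagation delays (d/s per hop): 120, 9.31707, 10.163, 20.5 ms; sum = 159.98 ms.
End-to-end = 160.0 ms.

160.0 ms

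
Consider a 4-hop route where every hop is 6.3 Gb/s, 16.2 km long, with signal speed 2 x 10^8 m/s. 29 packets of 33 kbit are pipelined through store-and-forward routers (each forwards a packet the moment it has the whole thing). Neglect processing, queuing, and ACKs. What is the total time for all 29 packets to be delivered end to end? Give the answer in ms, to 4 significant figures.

Per-hop transmission t_tx = L/R = 33000/6300000000 = 0.0052381 ms.
Per-hop propagation t_prop = 16200/200000000 = 0.081 ms.
Pipeline fill: first packet needs 4·t_tx to clear all hops; remaining 28 packets each add one t_tx.
Total = (4+29-1)·t_tx + 4·t_prop = 32·0.0052381 + 4·0.081 = 0.4916 ms.

0.4916 ms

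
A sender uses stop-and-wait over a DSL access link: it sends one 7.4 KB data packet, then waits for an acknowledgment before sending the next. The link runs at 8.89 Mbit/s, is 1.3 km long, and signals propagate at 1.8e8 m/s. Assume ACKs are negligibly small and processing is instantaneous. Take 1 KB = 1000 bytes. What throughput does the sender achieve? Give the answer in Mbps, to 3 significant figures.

8.87 Mbps

t_tx = L/R = 59200/8890000 = 0.00665917 s.
t_prop = 1300/180000000 = 7.22222e-06 s; RTT = 1.44444e-05 s.
Cycle = t_tx + RTT = 0.00667361 s.
Throughput = L / cycle = 59200 / 0.00667361 = 8.87 Mbps.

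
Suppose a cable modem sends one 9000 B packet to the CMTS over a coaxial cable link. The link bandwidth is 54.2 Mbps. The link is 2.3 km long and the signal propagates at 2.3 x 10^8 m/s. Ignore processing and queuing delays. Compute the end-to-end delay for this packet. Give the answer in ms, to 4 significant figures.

L = 9000 × 8 = 72000 bits.
Transmission delay = L/R = 72000 / 54200000 = 1.32841 ms.
Propagation delay = d/s = 2300 m / 2.3e+08 m/s = 0.01 ms.
Total = 1.338 ms.

1.338 ms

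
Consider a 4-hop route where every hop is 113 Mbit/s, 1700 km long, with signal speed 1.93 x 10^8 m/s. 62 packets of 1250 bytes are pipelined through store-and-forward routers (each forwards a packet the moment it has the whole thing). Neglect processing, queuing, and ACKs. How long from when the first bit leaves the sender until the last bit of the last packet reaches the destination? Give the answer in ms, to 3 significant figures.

Per-hop transmission t_tx = L/R = 10000/113000000 = 0.0884956 ms.
Per-hop propagation t_prop = 1700000/193000000 = 8.80829 ms.
Pipeline fill: first packet needs 4·t_tx to clear all hops; remaining 61 packets each add one t_tx.
Total = (4+62-1)·t_tx + 4·t_prop = 65·0.0884956 + 4·8.80829 = 41.0 ms.

41.0 ms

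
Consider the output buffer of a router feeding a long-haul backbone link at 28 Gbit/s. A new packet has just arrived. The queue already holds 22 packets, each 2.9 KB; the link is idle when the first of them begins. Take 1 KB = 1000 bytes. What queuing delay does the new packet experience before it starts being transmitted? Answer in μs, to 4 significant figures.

Each queued packet: L/R = 23200/28000000000 = 0.828571 μs.
22 queued → 18.2286 μs.
Queuing delay = 18.23 μs.

18.23 μs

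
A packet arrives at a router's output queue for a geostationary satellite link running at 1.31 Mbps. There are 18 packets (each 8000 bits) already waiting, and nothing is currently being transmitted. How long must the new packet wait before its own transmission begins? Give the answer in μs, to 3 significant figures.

110000 μs

Each queued packet: L/R = 8000/1310000 = 6106.87 μs.
18 queued → 109924 μs.
Queuing delay = 110000 μs.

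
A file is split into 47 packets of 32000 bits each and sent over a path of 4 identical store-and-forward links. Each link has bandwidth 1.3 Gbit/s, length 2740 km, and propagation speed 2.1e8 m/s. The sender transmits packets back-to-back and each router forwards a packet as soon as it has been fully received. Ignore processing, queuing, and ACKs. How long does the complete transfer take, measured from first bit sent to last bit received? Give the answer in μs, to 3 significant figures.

Per-hop transmission t_tx = L/R = 32000/1300000000 = 24.6154 μs.
Per-hop propagation t_prop = 2740000/210000000 = 13047.6 μs.
Pipeline fill: first packet needs 4·t_tx to clear all hops; remaining 46 packets each add one t_tx.
Total = (4+47-1)·t_tx + 4·t_prop = 50·24.6154 + 4·13047.6 = 53400 μs.

53400 μs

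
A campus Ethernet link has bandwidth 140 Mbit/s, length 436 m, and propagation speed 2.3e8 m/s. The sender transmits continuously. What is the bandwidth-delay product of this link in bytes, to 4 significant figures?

Propagation delay = 436 / 2.3e+08 = 1.89565e-06 s.
BDP = R × t_prop = 140000000 × 1.89565e-06 = 265.391 bits.
In bytes: 265.391/8 = 33.17 bytes.

33.17 bytes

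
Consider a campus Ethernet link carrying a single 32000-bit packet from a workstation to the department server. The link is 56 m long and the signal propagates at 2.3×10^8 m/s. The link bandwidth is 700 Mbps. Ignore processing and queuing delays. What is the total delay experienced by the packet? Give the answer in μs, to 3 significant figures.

46.0 μs

Transmission delay = L/R = 32000 / 700000000 = 45.7143 μs.
Propagation delay = d/s = 56 m / 2.3e+08 m/s = 0.243478 μs.
Total = 46.0 μs.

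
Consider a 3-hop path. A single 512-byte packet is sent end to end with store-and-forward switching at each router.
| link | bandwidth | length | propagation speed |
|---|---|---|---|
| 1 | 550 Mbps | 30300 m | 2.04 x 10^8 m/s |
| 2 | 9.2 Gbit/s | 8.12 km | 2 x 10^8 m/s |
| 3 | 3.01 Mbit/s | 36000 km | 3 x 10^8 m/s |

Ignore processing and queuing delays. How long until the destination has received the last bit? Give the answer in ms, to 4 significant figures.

L = 512 × 8 = 4096 bits.
Transmission delays (L/R per hop): 0.00744727, 0.000445217, 1.3608 ms; sum = 1.36869 ms.
Propagation delays (d/s per hop): 0.148529, 0.0406, 120 ms; sum = 120.189 ms.
End-to-end = 121.6 ms.

121.6 ms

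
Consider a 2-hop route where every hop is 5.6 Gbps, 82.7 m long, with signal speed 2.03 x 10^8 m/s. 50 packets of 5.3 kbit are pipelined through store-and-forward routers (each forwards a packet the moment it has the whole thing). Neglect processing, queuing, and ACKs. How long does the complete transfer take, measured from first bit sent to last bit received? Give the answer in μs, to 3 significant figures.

49.1 μs

Per-hop transmission t_tx = L/R = 5300/5600000000 = 0.946429 μs.
Per-hop propagation t_prop = 82.7/2.03e+08 = 0.407389 μs.
Pipeline fill: first packet needs 2·t_tx to clear all hops; remaining 49 packets each add one t_tx.
Total = (2+50-1)·t_tx + 2·t_prop = 51·0.946429 + 2·0.407389 = 49.1 μs.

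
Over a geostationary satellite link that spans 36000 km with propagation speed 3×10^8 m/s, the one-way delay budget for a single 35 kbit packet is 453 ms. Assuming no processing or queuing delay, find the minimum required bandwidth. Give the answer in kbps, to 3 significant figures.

Propagation delay = 36000000 / 300000000 = 120 ms.
Transmission budget = 453 − 120 = 333 ms.
R ≥ L / t_tx = 35000 bits / 0.333 s = 105 kbps.

105 kbps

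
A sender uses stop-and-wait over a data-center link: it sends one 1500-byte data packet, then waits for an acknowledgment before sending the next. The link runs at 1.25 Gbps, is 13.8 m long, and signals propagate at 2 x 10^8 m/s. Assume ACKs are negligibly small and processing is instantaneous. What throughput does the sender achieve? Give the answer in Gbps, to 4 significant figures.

1.232 Gbps

t_tx = L/R = 12000/1250000000 = 9.6e-06 s.
t_prop = 13.8/200000000 = 6.9e-08 s; RTT = 1.38e-07 s.
Cycle = t_tx + RTT = 9.738e-06 s.
Throughput = L / cycle = 12000 / 9.738e-06 = 1.232 Gbps.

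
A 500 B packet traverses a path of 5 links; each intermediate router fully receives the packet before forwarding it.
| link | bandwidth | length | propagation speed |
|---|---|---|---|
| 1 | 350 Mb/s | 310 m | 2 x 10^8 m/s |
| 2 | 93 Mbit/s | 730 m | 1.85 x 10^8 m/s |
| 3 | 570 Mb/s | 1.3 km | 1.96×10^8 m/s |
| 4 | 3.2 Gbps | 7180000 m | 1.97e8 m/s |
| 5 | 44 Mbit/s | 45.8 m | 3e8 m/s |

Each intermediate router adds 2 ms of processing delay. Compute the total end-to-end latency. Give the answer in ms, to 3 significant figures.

44.6 ms

L = 500 × 8 = 4000 bits.
Transmission delays (L/R per hop): 0.0114286, 0.0430108, 0.00701754, 0.00125, 0.0909091 ms; sum = 0.153616 ms.
Propagation delays (d/s per hop): 0.00155, 0.00394595, 0.00663265, 36.4467, 0.000152667 ms; sum = 36.459 ms.
Processing at 4 router(s): 4 × 2 ms = 8 ms.
End-to-end = 44.6 ms.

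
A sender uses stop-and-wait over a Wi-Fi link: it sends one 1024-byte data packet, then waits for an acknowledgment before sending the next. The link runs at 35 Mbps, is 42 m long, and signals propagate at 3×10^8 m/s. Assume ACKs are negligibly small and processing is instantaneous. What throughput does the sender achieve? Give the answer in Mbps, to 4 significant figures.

t_tx = L/R = 8192/35000000 = 0.000234057 s.
t_prop = 42/300000000 = 1.4e-07 s; RTT = 2.8e-07 s.
Cycle = t_tx + RTT = 0.000234337 s.
Throughput = L / cycle = 8192 / 0.000234337 = 34.96 Mbps.

34.96 Mbps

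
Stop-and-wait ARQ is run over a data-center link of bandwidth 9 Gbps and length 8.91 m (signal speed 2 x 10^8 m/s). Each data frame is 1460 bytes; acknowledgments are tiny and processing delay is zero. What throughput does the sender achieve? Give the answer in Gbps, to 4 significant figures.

t_tx = L/R = 11680/9000000000 = 1.29778e-06 s.
t_prop = 8.91/200000000 = 4.455e-08 s; RTT = 8.91e-08 s.
Cycle = t_tx + RTT = 1.38688e-06 s.
Throughput = L / cycle = 11680 / 1.38688e-06 = 8.422 Gbps.

8.422 Gbps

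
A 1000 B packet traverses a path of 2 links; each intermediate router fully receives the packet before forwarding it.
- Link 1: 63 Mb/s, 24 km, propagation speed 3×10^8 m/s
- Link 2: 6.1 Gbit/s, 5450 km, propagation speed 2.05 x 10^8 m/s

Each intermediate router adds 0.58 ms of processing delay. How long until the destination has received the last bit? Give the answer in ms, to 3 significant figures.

27.4 ms

L = 1000 × 8 = 8000 bits.
Transmission delays (L/R per hop): 0.126984, 0.00131148 ms; sum = 0.128296 ms.
Propagation delays (d/s per hop): 0.08, 26.5854 ms; sum = 26.6654 ms.
Processing at 1 router(s): 1 × 0.58 ms = 0.58 ms.
End-to-end = 27.4 ms.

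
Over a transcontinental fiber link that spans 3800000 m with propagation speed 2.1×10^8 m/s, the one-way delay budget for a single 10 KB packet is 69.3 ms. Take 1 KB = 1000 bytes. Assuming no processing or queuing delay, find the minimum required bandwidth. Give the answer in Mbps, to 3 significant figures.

L = 80000 bits.
Propagation delay = 3800000 / 210000000 = 18.0952 ms.
Transmission budget = 69.3 − 18.0952 = 51.2048 ms.
R ≥ L / t_tx = 80000 bits / 0.0512048 s = 1.56 Mbps.

1.56 Mbps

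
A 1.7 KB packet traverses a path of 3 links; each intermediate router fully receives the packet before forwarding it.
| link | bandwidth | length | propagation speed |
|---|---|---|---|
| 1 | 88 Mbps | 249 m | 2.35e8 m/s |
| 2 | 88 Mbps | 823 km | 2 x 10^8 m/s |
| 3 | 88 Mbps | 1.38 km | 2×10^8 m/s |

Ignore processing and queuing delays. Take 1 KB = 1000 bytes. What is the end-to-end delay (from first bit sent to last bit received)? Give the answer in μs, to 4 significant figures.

4587 μs

L = 13600 bits.
Transmission delay per hop = L/R = 13600/88000000 = 154.545 μs; 3 hops → 463.636 μs.
Propagation delays (d/s per hop): 1.05957, 4115, 6.9 μs; sum = 4122.96 μs.
End-to-end = 4587 μs.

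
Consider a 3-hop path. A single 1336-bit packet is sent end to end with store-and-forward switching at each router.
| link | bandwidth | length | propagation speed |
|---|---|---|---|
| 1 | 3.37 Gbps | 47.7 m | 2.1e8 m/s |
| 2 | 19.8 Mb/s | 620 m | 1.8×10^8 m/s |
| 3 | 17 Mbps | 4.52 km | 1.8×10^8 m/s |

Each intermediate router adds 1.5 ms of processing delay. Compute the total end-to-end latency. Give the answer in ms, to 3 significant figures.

3.18 ms

Transmission delays (L/R per hop): 0.000396439, 0.0674747, 0.0785882 ms; sum = 0.146459 ms.
Propagation delays (d/s per hop): 0.000227143, 0.00344444, 0.0251111 ms; sum = 0.0287827 ms.
Processing at 2 router(s): 2 × 1.5 ms = 3 ms.
End-to-end = 3.18 ms.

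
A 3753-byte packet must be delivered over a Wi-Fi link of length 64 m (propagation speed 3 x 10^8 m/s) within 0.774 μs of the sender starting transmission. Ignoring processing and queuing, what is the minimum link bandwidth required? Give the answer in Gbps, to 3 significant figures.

L = 30024 bits.
Propagation delay = 64 / 300000000 = 0.213333 μs.
Transmission budget = 0.774 − 0.213333 = 0.560667 μs.
R ≥ L / t_tx = 30024 bits / 5.60667e-07 s = 53.6 Gbps.

53.6 Gbps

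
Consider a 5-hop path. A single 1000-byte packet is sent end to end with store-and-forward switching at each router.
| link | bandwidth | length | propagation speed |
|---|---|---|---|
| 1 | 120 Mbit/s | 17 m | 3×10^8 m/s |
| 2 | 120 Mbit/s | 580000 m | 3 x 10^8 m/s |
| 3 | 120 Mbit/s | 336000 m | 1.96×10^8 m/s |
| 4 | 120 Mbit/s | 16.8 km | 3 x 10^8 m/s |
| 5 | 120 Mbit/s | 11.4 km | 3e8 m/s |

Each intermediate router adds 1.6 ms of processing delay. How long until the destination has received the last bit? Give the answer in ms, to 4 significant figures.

10.48 ms

L = 1000 × 8 = 8000 bits.
Transmission delay per hop = L/R = 8000/120000000 = 0.0666667 ms; 5 hops → 0.333333 ms.
Propagation delays (d/s per hop): 5.66667e-05, 1.93333, 1.71429, 0.056, 0.038 ms; sum = 3.74168 ms.
Processing at 4 router(s): 4 × 1.6 ms = 6.4 ms.
End-to-end = 10.48 ms.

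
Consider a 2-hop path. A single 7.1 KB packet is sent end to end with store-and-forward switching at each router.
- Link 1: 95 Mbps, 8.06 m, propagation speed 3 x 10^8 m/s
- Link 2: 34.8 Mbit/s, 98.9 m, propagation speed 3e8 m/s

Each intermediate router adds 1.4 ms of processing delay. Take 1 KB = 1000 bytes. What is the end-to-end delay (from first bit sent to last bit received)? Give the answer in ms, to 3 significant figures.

3.63 ms

L = 56800 bits.
Transmission delays (L/R per hop): 0.597895, 1.63218 ms; sum = 2.23008 ms.
Propagation delays (d/s per hop): 2.68667e-05, 0.000329667 ms; sum = 0.000356533 ms.
Processing at 1 router(s): 1 × 1.4 ms = 1.4 ms.
End-to-end = 3.63 ms.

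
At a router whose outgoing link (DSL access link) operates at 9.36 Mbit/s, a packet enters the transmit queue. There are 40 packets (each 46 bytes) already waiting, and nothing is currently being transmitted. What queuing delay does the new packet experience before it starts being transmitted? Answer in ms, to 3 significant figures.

Each queued packet: L/R = 368/9360000 = 0.0393162 ms.
40 queued → 1.57265 ms.
Queuing delay = 1.57 ms.

1.57 ms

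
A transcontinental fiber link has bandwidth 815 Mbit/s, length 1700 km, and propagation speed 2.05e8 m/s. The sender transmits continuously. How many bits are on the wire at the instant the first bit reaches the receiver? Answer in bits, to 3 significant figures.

6760000 bits

Propagation delay = 1700000 / 2.05e+08 = 0.00829268 s.
BDP = R × t_prop = 815000000 × 0.00829268 = 6758540 bits.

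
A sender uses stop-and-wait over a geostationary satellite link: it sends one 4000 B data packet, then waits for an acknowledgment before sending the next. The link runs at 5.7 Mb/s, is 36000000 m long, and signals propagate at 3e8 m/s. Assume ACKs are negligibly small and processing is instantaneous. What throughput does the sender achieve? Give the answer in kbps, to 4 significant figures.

130.3 kbps

t_tx = L/R = 32000/5700000 = 0.00561404 s.
t_prop = 36000000/300000000 = 0.12 s; RTT = 0.24 s.
Cycle = t_tx + RTT = 0.245614 s.
Throughput = L / cycle = 32000 / 0.245614 = 130.3 kbps.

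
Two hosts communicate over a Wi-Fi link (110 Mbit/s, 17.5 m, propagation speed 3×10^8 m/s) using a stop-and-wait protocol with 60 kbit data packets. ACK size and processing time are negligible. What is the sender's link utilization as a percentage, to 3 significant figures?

t_tx = L/R = 60000/110000000 = 0.000545455 s.
t_prop = 17.5/300000000 = 5.83333e-08 s; RTT = 1.16667e-07 s.
Cycle = t_tx + RTT = 0.000545571 s.
Utilization = t_tx / cycle = 0.000545455/0.000545571 = 100 %.

100 %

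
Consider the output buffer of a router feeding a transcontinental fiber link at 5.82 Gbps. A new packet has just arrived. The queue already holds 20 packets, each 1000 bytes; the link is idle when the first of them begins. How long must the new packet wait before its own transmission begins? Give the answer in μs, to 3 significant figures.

Each queued packet: L/R = 8000/5820000000 = 1.37457 μs.
20 queued → 27.4914 μs.
Queuing delay = 27.5 μs.

27.5 μs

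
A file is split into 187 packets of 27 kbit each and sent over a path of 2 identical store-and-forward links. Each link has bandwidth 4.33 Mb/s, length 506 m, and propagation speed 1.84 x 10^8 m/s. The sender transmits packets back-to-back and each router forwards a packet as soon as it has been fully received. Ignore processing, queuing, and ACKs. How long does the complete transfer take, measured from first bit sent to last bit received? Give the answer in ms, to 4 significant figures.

Per-hop transmission t_tx = L/R = 27000/4330000 = 6.23557 ms.
Per-hop propagation t_prop = 506/184000000 = 0.00275 ms.
Pipeline fill: first packet needs 2·t_tx to clear all hops; remaining 186 packets each add one t_tx.
Total = (2+187-1)·t_tx + 2·t_prop = 188·6.23557 + 2·0.00275 = 1172 ms.

1172 ms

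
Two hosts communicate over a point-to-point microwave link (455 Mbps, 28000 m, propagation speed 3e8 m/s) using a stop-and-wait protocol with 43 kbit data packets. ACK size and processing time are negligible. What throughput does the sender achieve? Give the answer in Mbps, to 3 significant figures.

153 Mbps

t_tx = L/R = 43000/455000000 = 9.45055e-05 s.
t_prop = 28000/300000000 = 9.33333e-05 s; RTT = 0.000186667 s.
Cycle = t_tx + RTT = 0.000281172 s.
Throughput = L / cycle = 43000 / 0.000281172 = 153 Mbps.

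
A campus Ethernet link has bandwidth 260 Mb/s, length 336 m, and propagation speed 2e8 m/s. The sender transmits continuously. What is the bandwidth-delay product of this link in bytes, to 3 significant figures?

54.6 bytes

Propagation delay = 336 / 200000000 = 1.68e-06 s.
BDP = R × t_prop = 260000000 × 1.68e-06 = 436.8 bits.
In bytes: 436.8/8 = 54.6 bytes.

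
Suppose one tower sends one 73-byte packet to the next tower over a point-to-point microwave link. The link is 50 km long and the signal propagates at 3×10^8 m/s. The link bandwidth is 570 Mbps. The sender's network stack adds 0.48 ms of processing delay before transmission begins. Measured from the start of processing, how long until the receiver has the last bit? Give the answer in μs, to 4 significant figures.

L = 73 × 8 = 584 bits.
Transmission delay = L/R = 584 / 570000000 = 1.02456 μs.
Propagation delay = d/s = 50000 m / 300000000 m/s = 166.667 μs.
Plus processing delay 0.48 ms = 480 μs.
Total = 647.7 μs.

647.7 μs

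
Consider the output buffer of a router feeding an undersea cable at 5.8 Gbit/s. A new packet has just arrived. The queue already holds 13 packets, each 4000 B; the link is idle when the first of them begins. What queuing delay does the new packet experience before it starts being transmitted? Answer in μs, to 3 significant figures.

71.7 μs

Each queued packet: L/R = 32000/5800000000 = 5.51724 μs.
13 queued → 71.7241 μs.
Queuing delay = 71.7 μs.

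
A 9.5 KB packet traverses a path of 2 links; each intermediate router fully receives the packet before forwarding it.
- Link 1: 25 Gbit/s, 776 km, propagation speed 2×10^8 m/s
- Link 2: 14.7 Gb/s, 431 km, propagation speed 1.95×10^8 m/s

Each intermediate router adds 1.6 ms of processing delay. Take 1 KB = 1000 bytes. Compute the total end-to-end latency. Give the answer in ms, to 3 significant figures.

L = 76000 bits.
Transmission delays (L/R per hop): 0.00304, 0.00517007 ms; sum = 0.00821007 ms.
Propagation delays (d/s per hop): 3.88, 2.21026 ms; sum = 6.09026 ms.
Processing at 1 router(s): 1 × 1.6 ms = 1.6 ms.
End-to-end = 7.70 ms.

7.70 ms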